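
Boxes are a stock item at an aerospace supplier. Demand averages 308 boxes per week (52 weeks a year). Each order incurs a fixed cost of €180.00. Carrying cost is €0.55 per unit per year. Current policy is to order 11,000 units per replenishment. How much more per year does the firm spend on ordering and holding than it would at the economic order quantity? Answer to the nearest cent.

Annual demand D = 308 × 52 = 16,016.
EOQ = √(2DS/H) = √(2 × 16,016 × 180 / 0.55) ≈ 3237.78.
Cost at Q* = (D/Q*)S + (Q*/2)H = √(2DSH) ≈ €1,780.78.
Cost at Q = 11,000: (16,016/11,000)×180 + (11,000/2)×0.55 = €262.08 + €3,025.00 = €3,287.08.
Excess = €3,287.08 − €1,780.78 = €1,506.30.

Extra cost ≈ €1,506.30 per year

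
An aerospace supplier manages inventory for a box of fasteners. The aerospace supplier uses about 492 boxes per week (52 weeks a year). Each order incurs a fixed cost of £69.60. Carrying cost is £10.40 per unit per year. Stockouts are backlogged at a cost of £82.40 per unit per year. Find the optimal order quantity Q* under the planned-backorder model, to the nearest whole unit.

Q* ≈ 621 boxes

Annual demand D = 492 × 52 = 25,584.
With planned backorders, Q* = √(2DS/H) · √((H+B)/B).
√(2DS/H) = √(2 × 25,584 × 69.6 / 10.4) = 585.177.
√((H+B)/B) = √((10.4+82.4)/82.4) = 1.0612.
Q* ≈ 621.009.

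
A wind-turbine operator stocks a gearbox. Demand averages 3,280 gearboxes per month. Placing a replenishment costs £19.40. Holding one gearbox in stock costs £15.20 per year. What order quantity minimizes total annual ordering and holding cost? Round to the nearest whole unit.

Annual demand D = 3,280 × 12 = 39,360.
EOQ = √(2DS / H) = √(2 × 39,360 × 19.4 / 15.2).
= √(1,527,168 / 15.2) = √100,471.5789 ≈ 316.973.

Q* ≈ 317 gearboxes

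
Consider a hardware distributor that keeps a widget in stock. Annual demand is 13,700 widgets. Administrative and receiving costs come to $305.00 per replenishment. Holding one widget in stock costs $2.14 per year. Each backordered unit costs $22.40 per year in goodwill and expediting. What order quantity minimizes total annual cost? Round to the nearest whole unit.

Q* ≈ 2,068 widgets

With planned backorders, Q* = √(2DS/H) · √((H+B)/B).
√(2DS/H) = √(2 × 13,700 × 305 / 2.14) = 1976.143.
√((H+B)/B) = √((2.14+22.4)/22.4) = 1.0467.
Q* ≈ 2068.386.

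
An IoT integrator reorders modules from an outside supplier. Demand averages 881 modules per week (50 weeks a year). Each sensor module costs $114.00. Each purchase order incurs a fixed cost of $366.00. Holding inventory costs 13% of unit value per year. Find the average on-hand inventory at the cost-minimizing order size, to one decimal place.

Annual demand D = 881 × 50 = 44,050.
Holding cost H = 0.13 × $114.00 = $14.8200 per unit per year.
EOQ = √(2DS/H) = √(2 × 44,050 × 366 / 14.82) ≈ 1475.04.
Average inventory = Q*/2 ≈ 1475.04 / 2 = 737.521.

Average inventory ≈ 737.5 modules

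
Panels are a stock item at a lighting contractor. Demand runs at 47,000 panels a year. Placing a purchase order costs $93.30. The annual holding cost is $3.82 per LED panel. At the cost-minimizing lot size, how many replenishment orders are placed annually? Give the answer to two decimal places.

The optimal lot size = √(2DS/H) = √(2 × 47,000 × 93.3 / 3.82) ≈ 1515.21.
Orders per year = D / Q* = 47,000 / 1515.21 ≈ 31.019.

N ≈ 31.02 orders per year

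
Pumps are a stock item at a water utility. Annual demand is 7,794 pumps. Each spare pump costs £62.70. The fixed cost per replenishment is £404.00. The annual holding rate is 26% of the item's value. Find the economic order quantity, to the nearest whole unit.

Holding cost H = 0.26 × £62.70 = £16.3020 per unit per year.
EOQ = √(2DS / H) = √(2 × 7,794 × 404 / 16.302).
= √(6,297,552 / 16.302) = √386,305.484 ≈ 621.535.

Q* ≈ 622 pumps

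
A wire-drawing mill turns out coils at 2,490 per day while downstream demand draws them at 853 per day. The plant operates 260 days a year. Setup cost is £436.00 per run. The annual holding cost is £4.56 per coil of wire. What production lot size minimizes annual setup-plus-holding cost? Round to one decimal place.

Annual demand D = 853 × 260 = 221,780.
Production build-up factor (1 − d/p) = 1 − 853/2,490 = 0.6574.
Q* = √(2DS / (H(1 − d/p))) = √(2 × 221,780 × 436 / (4.56 × 0.6574)).
= √(193,392,160 / 2.9979) ≈ 8031.790.

Q* ≈ 8,031.8 coils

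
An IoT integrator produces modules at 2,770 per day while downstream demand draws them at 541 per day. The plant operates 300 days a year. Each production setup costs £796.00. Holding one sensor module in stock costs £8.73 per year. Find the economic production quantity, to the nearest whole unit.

Annual demand D = 541 × 300 = 162,300.
Production build-up factor (1 − d/p) = 1 − 541/2,770 = 0.8047.
Q* = √(2DS / (H(1 − d/p))) = √(2 × 162,300 × 796 / (8.73 × 0.8047)).
= √(258,381,600 / 7.025) ≈ 6064.689.

Q* ≈ 6,065 modules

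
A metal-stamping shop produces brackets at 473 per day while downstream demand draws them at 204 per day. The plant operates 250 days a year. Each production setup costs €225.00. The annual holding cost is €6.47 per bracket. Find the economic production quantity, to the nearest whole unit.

Q* ≈ 2,497 brackets

Annual demand D = 204 × 250 = 51,000.
Production build-up factor (1 − d/p) = 1 − 204/473 = 0.5687.
Q* = √(2DS / (H(1 − d/p))) = √(2 × 51,000 × 225 / (6.47 × 0.5687)).
= √(22,950,000 / 3.6796) ≈ 2497.432.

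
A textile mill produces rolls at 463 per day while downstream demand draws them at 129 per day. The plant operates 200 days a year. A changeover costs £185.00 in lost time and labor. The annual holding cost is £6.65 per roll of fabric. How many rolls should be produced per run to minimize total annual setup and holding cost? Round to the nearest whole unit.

Q* ≈ 1,411 rolls

Annual demand D = 129 × 200 = 25,800.
Production build-up factor (1 − d/p) = 1 − 129/463 = 0.7214.
Q* = √(2DS / (H(1 − d/p))) = √(2 × 25,800 × 185 / (6.65 × 0.7214)).
= √(9,546,000 / 4.7972) ≈ 1410.643.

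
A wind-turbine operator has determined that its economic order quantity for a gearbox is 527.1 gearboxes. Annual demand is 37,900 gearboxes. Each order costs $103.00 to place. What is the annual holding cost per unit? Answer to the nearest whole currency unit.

Squaring Q* = √(2DS/H) gives Q*² = 2DS/H.
From Q* = √(2DS/H): H = 2DS / Q*² = 2 × 37,900 × 103 / 527.1² = 28.1009.

H ≈ $28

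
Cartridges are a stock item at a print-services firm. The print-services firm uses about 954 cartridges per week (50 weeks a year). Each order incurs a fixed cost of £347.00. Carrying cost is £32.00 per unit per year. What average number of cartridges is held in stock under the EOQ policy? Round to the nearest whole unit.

Annual demand D = 954 × 50 = 47,700.
The optimal lot size = √(2DS/H) = √(2 × 47,700 × 347 / 32) ≈ 1017.10.
Average inventory = Q*/2 ≈ 1017.10 / 2 = 508.550.

Average inventory ≈ 509 cartridges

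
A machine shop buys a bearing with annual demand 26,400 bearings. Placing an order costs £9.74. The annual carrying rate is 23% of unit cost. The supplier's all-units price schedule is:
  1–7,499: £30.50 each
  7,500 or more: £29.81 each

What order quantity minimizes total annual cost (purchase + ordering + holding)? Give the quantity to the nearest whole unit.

Holding cost per unit per year at price C is H = 0.23·C.
For each price level, check whether its EOQ is feasible; otherwise the best quantity at that price is the breakpoint.
EOQ at £30.50 = 270.8 (feasible in tier 1): TC = 26,400×£30.50 + (26,400/270.8)×9.74 + (270.8/2)×0.23×£30.50 = £807,099.37.
EOQ at £29.81 = 273.9 < 7500, so use break Q=7500: TC = 26,400×£29.81 + (26,400/7500.0)×9.74 + (7500.0/2)×0.23×£29.81 = £812,729.41.
Lowest total cost is £807,099.37 at Q = 270.8.

Q* ≈ 271 bearings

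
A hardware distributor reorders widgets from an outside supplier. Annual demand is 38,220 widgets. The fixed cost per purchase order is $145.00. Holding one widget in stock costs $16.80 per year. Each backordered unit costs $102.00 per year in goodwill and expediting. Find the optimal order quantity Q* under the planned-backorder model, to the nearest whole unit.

Q* ≈ 877 widgets

With planned backorders, Q* = √(2DS/H) · √((H+B)/B).
√(2DS/H) = √(2 × 38,220 × 145 / 16.8) = 812.250.
√((H+B)/B) = √((16.8+102)/102) = 1.0792.
Q* ≈ 876.593.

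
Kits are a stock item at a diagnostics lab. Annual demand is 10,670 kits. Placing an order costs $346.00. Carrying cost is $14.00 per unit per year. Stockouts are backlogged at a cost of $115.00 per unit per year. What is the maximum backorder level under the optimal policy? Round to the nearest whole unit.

S* ≈ 83 kits

With planned backorders, Q* = √(2DS/H) · √((H+B)/B).
√(2DS/H) = √(2 × 10,670 × 346 / 14) = 726.225.
√((H+B)/B) = √((14+115)/115) = 1.0591.
Q* ≈ 769.161.
S* = Q* · H/(H+B) = 769.161 × 14/129 ≈ 83.475.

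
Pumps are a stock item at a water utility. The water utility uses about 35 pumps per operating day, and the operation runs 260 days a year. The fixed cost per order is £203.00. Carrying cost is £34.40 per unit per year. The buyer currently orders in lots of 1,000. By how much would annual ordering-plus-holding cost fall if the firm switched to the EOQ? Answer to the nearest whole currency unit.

Annual demand D = 35 × 260 = 9,100.
EOQ = √(2DS/H) = √(2 × 9,100 × 203 / 34.4) ≈ 327.72.
Cost at Q* = (D/Q*)S + (Q*/2)H = √(2DSH) ≈ £11,273.61.
Cost at Q = 1,000: (9,100/1,000)×203 + (1,000/2)×34.4 = £1,847.30 + £17,200.00 = £19,047.30.
Excess = £19,047.30 − £11,273.61 = £7,773.69.

Extra cost ≈ £7,774 per year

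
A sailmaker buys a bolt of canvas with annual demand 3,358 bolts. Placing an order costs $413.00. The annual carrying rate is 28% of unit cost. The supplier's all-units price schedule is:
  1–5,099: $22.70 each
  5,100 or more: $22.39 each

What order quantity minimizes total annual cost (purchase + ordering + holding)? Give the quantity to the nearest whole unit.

Holding cost per unit per year at price C is H = 0.28·C.
Evaluate total cost at each tier's feasible EOQ or, if the EOQ is below the tier, at the tier's minimum quantity.
EOQ at $22.70 = 660.6 (feasible in tier 1): TC = 3,358×$22.70 + (3,358/660.6)×413 + (660.6/2)×0.28×$22.70 = $80,425.37.
EOQ at $22.39 = 665.2 < 5100, so use break Q=5100: TC = 3,358×$22.39 + (3,358/5100.0)×413 + (5100.0/2)×0.28×$22.39 = $91,444.01.
Lowest total cost is $80,425.37 at Q = 660.6.

Q* ≈ 661 bolts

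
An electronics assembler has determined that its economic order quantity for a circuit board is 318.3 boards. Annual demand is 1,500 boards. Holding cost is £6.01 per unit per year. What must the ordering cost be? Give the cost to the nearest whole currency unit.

S ≈ £203

The basic EOQ model gives Q* = √(2DS/H); rearrange for the unknown.
From Q* = √(2DS/H): S = Q*²H / (2D) = 318.3² × 6.01 / (2 × 1,500) = 202.9675.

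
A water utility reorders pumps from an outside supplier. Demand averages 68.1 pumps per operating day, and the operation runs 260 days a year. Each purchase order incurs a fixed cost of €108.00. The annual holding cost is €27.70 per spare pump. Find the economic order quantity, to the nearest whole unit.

Q* ≈ 372 pumps

Annual demand D = 68.1 × 260 = 17,706.
EOQ = √(2DS / H) = √(2 × 17,706 × 108 / 27.7).
= √(3,824,496 / 27.7) = √138,068.4477 ≈ 371.576.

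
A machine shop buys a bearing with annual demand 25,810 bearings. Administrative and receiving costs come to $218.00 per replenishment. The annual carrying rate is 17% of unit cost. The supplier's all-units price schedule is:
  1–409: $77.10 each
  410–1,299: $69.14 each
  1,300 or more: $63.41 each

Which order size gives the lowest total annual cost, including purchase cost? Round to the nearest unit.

Q* ≈ 1,300 bearings

Holding cost per unit per year at price C is H = 0.17·C.
Evaluate total cost at each tier's feasible EOQ or, if the EOQ is below the tier, at the tier's minimum quantity.
Tier 1 ($77.10): EOQ = 926.6 exceeds tier's upper bound 409, so this tier is dominated.
EOQ at $69.14 = 978.5 (feasible in tier 2): TC = 25,810×$69.14 + (25,810/978.5)×218 + (978.5/2)×0.17×$69.14 = $1,796,004.16.
EOQ at $63.41 = 1021.7 < 1300, so use break Q=1300: TC = 25,810×$63.41 + (25,810/1300.0)×218 + (1300.0/2)×0.17×$63.41 = $1,647,947.04.
Lowest total cost is $1,647,947.04 at Q = 1300.0.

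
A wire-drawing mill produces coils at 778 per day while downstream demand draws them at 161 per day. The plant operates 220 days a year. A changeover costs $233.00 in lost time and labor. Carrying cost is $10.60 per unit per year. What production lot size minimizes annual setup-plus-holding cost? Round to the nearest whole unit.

Q* ≈ 1,401 coils

Annual demand D = 161 × 220 = 35,420.
Production build-up factor (1 − d/p) = 1 − 161/778 = 0.7931.
Q* = √(2DS / (H(1 − d/p))) = √(2 × 35,420 × 233 / (10.6 × 0.7931)).
= √(16,505,720 / 8.4064) ≈ 1401.237.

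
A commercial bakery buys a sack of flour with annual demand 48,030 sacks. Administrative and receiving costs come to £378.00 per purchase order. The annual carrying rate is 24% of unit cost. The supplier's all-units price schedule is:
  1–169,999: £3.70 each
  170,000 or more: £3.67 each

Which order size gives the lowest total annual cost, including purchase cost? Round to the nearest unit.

Holding cost per unit per year at price C is H = 0.24·C.
Evaluate total cost at each tier's feasible EOQ or, if the EOQ is below the tier, at the tier's minimum quantity.
EOQ at £3.70 = 6394.6 (feasible in tier 1): TC = 48,030×£3.70 + (48,030/6394.6)×378 + (6394.6/2)×0.24×£3.70 = £183,389.37.
EOQ at £3.67 = 6420.6 < 170000, so use break Q=170000: TC = 48,030×£3.67 + (48,030/170000.0)×378 + (170000.0/2)×0.24×£3.67 = £251,244.90.
Lowest total cost is £183,389.37 at Q = 6394.6.

Q* ≈ 6,395 sacks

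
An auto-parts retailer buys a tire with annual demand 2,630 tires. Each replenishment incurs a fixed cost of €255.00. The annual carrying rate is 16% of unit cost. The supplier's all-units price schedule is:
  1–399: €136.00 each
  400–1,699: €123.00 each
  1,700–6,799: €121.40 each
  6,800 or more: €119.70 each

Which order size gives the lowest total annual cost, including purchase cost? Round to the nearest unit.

Holding cost per unit per year at price C is H = 0.16·C.
Candidates are each tier's EOQ (if it falls in that tier) and each price-break quantity.
EOQ at €136.00 = 248.3 (feasible in tier 1): TC = 2,630×€136.00 + (2,630/248.3)×255 + (248.3/2)×0.16×€136.00 = €363,082.47.
EOQ at €123.00 = 261.1 < 400, so use break Q=400: TC = 2,630×€123.00 + (2,630/400.0)×255 + (400.0/2)×0.16×€123.00 = €329,102.62.
EOQ at €121.40 = 262.8 < 1700, so use break Q=1700: TC = 2,630×€121.40 + (2,630/1700.0)×255 + (1700.0/2)×0.16×€121.40 = €336,186.90.
EOQ at €119.70 = 264.6 < 6800, so use break Q=6800: TC = 2,630×€119.70 + (2,630/6800.0)×255 + (6800.0/2)×0.16×€119.70 = €380,026.42.
Lowest total cost is €329,102.62 at Q = 400.0.

Q* ≈ 400 tires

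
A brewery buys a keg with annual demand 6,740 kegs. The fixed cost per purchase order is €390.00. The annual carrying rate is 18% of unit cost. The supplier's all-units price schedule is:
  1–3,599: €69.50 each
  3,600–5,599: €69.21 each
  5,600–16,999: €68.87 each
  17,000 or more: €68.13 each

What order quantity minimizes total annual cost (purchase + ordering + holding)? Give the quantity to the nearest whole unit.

Q* ≈ 648 kegs

Holding cost per unit per year at price C is H = 0.18·C.
Evaluate total cost at each tier's feasible EOQ or, if the EOQ is below the tier, at the tier's minimum quantity.
EOQ at €69.50 = 648.3 (feasible in tier 1): TC = 6,740×€69.50 + (6,740/648.3)×390 + (648.3/2)×0.18×€69.50 = €476,539.72.
EOQ at €69.21 = 649.6 < 3600, so use break Q=3600: TC = 6,740×€69.21 + (6,740/3600.0)×390 + (3600.0/2)×0.18×€69.21 = €489,629.61.
EOQ at €68.87 = 651.2 < 5600, so use break Q=5600: TC = 6,740×€68.87 + (6,740/5600.0)×390 + (5600.0/2)×0.18×€68.87 = €499,363.67.
EOQ at €68.13 = 654.7 < 17000, so use break Q=17000: TC = 6,740×€68.13 + (6,740/17000.0)×390 + (17000.0/2)×0.18×€68.13 = €563,589.72.
Lowest total cost is €476,539.72 at Q = 648.3.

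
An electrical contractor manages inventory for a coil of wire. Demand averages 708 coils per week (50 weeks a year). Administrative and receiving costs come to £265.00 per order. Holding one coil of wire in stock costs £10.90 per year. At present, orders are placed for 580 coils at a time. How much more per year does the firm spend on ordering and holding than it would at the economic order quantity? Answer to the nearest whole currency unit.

Extra cost ≈ £5,035 per year

Annual demand D = 708 × 50 = 35,400.
EOQ = √(2DS/H) = √(2 × 35,400 × 265 / 10.9) ≈ 1311.98.
Cost at Q* = (D/Q*)S + (Q*/2)H = √(2DSH) ≈ £14,300.55.
Cost at Q = 580: (35,400/580)×265 + (580/2)×10.9 = £16,174.14 + £3,161.00 = £19,335.14.
Excess = £19,335.14 − £14,300.55 = £5,034.59.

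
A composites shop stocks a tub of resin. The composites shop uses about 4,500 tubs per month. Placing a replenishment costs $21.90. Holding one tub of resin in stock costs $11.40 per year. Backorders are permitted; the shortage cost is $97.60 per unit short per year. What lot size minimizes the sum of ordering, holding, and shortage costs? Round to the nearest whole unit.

Q* ≈ 481 tubs

Annual demand D = 4,500 × 12 = 54,000.
With planned backorders, Q* = √(2DS/H) · √((H+B)/B).
√(2DS/H) = √(2 × 54,000 × 21.9 / 11.4) = 455.493.
√((H+B)/B) = √((11.4+97.6)/97.6) = 1.0568.
Q* ≈ 481.360.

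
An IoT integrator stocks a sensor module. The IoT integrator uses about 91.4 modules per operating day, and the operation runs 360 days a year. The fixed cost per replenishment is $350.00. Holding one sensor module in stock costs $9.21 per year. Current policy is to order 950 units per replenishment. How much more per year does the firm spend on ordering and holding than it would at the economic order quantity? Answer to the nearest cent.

Annual demand D = 91.4 × 360 = 32,904.
EOQ = √(2DS/H) = √(2 × 32,904 × 350 / 9.21) ≈ 1581.41.
Cost at Q* = (D/Q*)S + (Q*/2)H = √(2DSH) ≈ $14,564.75.
Cost at Q = 950: (32,904/950)×350 + (950/2)×9.21 = $12,122.53 + $4,374.75 = $16,497.28.
Excess = $16,497.28 − $14,564.75 = $1,932.52.

Extra cost ≈ $1,932.52 per year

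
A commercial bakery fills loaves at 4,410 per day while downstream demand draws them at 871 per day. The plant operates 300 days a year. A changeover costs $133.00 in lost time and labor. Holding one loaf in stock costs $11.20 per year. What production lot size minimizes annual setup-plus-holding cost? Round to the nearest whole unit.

Q* ≈ 2,781 loaves

Annual demand D = 871 × 300 = 261,300.
Production build-up factor (1 − d/p) = 1 − 871/4,410 = 0.8025.
Q* = √(2DS / (H(1 − d/p))) = √(2 × 261,300 × 133 / (11.2 × 0.8025)).
= √(69,505,800 / 8.9879) ≈ 2780.869.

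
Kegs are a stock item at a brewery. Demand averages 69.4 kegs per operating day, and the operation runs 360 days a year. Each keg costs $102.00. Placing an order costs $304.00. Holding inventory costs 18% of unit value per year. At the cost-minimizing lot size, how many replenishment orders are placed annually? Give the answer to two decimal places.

N ≈ 27.47 orders per year

Annual demand D = 69.4 × 360 = 24,984.
Holding cost H = 0.18 × $102.00 = $18.3600 per unit per year.
The optimal lot size = √(2DS/H) = √(2 × 24,984 × 304 / 18.36) ≈ 909.59.
Orders per year = D / Q* = 24,984 / 909.59 ≈ 27.467.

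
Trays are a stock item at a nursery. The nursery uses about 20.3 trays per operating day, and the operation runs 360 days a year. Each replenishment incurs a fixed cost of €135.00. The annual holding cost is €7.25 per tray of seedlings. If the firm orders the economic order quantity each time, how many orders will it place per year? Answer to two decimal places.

Annual demand D = 20.3 × 360 = 7,308.
EOQ = √(2DS/H) = √(2 × 7,308 × 135 / 7.25) ≈ 521.69.
Orders per year = D / Q* = 7,308 / 521.69 ≈ 14.008.

N ≈ 14.01 orders per year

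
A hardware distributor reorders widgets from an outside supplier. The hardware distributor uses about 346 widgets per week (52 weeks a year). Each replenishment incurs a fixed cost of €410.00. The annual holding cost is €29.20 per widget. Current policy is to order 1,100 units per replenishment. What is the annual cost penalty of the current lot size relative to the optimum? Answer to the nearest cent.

Annual demand D = 346 × 52 = 17,992.
EOQ = √(2DS/H) = √(2 × 17,992 × 410 / 29.2) ≈ 710.81.
Cost at Q* = (D/Q*)S + (Q*/2)H = √(2DSH) ≈ €20,755.73.
Cost at Q = 1,100: (17,992/1,100)×410 + (1,100/2)×29.2 = €6,706.11 + €16,060.00 = €22,766.11.
Excess = €22,766.11 − €20,755.73 = €2,010.38.

Extra cost ≈ €2,010.38 per year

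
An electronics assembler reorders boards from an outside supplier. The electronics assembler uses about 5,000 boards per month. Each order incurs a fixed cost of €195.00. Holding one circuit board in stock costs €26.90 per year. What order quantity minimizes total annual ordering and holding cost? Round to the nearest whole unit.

Q* ≈ 933 boards

Annual demand D = 5,000 × 12 = 60,000.
EOQ = √(2DS / H) = √(2 × 60,000 × 195 / 26.9).
= √(23,400,000 / 26.9) = √869,888.4758 ≈ 932.678.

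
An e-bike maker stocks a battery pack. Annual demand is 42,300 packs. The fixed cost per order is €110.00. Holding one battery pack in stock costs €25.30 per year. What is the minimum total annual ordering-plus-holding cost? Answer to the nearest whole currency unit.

TC* ≈ €15,344

The optimal lot size = √(2DS/H) = √(2 × 42,300 × 110 / 25.3) ≈ 606.49.
At the optimum the two cost components are equal, so total cost = 2·(Q*/2)H = Q*·H.
Minimum total = √(2DSH) = √(2 × 42,300 × 110 × 25.3) ≈ 15344.113.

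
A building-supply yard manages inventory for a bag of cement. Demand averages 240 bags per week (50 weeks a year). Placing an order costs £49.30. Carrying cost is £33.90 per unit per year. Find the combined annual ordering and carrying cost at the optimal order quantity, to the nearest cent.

TC* ≈ £6,333.28

Annual demand D = 240 × 50 = 12,000.
The optimal lot size = √(2DS/H) = √(2 × 12,000 × 49.3 / 33.9) ≈ 186.82.
At the optimum the two cost components are equal, so total cost = 2·(Q*/2)H = Q*·H.
Minimum total = √(2DSH) = √(2 × 12,000 × 49.3 × 33.9) ≈ 6333.284.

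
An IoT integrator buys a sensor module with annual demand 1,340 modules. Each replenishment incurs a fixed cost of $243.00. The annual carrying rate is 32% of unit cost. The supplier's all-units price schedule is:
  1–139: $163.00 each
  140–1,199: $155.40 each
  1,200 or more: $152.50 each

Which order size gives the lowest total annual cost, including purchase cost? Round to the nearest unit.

Holding cost per unit per year at price C is H = 0.32·C.
Candidates are each tier's EOQ (if it falls in that tier) and each price-break quantity.
EOQ at $163.00 = 111.7 (feasible in tier 1): TC = 1,340×$163.00 + (1,340/111.7)×243 + (111.7/2)×0.32×$163.00 = $224,248.27.
EOQ at $155.40 = 114.4 < 140, so use break Q=140: TC = 1,340×$155.40 + (1,340/140.0)×243 + (140.0/2)×0.32×$155.40 = $214,042.82.
EOQ at $152.50 = 115.5 < 1200, so use break Q=1200: TC = 1,340×$152.50 + (1,340/1200.0)×243 + (1200.0/2)×0.32×$152.50 = $233,901.35.
Lowest total cost is $214,042.82 at Q = 140.0.

Q* ≈ 140 modules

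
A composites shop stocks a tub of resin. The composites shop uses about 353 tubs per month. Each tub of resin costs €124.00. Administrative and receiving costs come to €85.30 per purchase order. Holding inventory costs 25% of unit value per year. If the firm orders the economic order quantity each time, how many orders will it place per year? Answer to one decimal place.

N ≈ 27.7 orders per year

Annual demand D = 353 × 12 = 4,236.
Holding cost H = 0.25 × €124.00 = €31.0000 per unit per year.
EOQ = √(2DS/H) = √(2 × 4,236 × 85.3 / 31) ≈ 152.68.
Orders per year = D / Q* = 4,236 / 152.68 ≈ 27.744.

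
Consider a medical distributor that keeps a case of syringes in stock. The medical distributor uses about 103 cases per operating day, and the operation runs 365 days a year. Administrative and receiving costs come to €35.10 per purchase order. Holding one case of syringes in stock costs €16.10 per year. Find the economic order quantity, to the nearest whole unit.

Q* ≈ 405 cases

Annual demand D = 103 × 365 = 37,595.
EOQ = √(2DS / H) = √(2 × 37,595 × 35.1 / 16.1).
= √(2,639,169 / 16.1) = √163,923.5404 ≈ 404.875.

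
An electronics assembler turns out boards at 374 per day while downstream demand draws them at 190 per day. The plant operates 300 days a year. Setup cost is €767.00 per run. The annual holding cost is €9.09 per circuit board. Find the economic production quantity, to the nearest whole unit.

Q* ≈ 4,422 boards

Annual demand D = 190 × 300 = 57,000.
Production build-up factor (1 − d/p) = 1 − 190/374 = 0.4920.
Q* = √(2DS / (H(1 − d/p))) = √(2 × 57,000 × 767 / (9.09 × 0.4920)).
= √(87,438,000 / 4.4721) ≈ 4421.759.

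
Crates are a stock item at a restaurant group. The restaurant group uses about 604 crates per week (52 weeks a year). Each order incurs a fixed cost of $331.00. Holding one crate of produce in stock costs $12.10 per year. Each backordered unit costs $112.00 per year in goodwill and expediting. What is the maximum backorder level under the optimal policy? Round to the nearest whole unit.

S* ≈ 135 crates

Annual demand D = 604 × 52 = 31,408.
With planned backorders, Q* = √(2DS/H) · √((H+B)/B).
√(2DS/H) = √(2 × 31,408 × 331 / 12.1) = 1310.860.
√((H+B)/B) = √((12.1+112)/112) = 1.0526.
Q* ≈ 1379.855.
S* = Q* · H/(H+B) = 1379.855 × 12.1/124.1 ≈ 134.539.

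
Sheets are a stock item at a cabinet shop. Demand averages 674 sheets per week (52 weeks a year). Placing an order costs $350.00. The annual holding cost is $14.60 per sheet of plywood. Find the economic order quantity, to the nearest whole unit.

Annual demand D = 674 × 52 = 35,048.
EOQ = √(2DS / H) = √(2 × 35,048 × 350 / 14.6).
= √(24,533,600 / 14.6) = √1,680,383.5616 ≈ 1296.296.

Q* ≈ 1,296 sheets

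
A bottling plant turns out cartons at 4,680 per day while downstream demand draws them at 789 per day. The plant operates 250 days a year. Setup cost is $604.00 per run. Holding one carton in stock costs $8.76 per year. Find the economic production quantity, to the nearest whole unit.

Q* ≈ 5,720 cartons

Annual demand D = 789 × 250 = 197,250.
Production build-up factor (1 − d/p) = 1 − 789/4,680 = 0.8314.
Q* = √(2DS / (H(1 − d/p))) = √(2 × 197,250 × 604 / (8.76 × 0.8314)).
= √(238,278,000 / 7.2832) ≈ 5719.818.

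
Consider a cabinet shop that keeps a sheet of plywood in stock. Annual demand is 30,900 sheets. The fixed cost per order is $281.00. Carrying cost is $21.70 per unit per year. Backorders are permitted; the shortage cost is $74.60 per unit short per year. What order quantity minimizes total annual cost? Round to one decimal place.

Q* ≈ 1,016.4 sheets

With planned backorders, Q* = √(2DS/H) · √((H+B)/B).
√(2DS/H) = √(2 × 30,900 × 281 / 21.7) = 894.577.
√((H+B)/B) = √((21.7+74.6)/74.6) = 1.1362.
Q* ≈ 1016.392.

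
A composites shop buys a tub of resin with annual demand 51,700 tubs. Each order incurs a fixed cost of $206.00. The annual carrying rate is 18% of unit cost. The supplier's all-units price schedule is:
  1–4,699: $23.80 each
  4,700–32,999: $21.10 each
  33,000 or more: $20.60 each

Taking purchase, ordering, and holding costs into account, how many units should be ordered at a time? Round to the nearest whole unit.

Holding cost per unit per year at price C is H = 0.18·C.
Candidates are each tier's EOQ (if it falls in that tier) and each price-break quantity.
EOQ at $23.80 = 2229.8 (feasible in tier 1): TC = 51,700×$23.80 + (51,700/2229.8)×206 + (2229.8/2)×0.18×$23.80 = $1,240,012.53.
EOQ at $21.10 = 2368.2 < 4700, so use break Q=4700: TC = 51,700×$21.10 + (51,700/4700.0)×206 + (4700.0/2)×0.18×$21.10 = $1,102,061.30.
EOQ at $20.60 = 2396.8 < 33000, so use break Q=33000: TC = 51,700×$20.60 + (51,700/33000.0)×206 + (33000.0/2)×0.18×$20.60 = $1,126,524.73.
Lowest total cost is $1,102,061.30 at Q = 4700.0.

Q* ≈ 4,700 tubs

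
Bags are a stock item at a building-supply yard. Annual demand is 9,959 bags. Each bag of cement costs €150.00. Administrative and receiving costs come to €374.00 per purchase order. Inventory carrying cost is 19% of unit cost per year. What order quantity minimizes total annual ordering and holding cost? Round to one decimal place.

Holding cost H = 0.19 × €150.00 = €28.5000 per unit per year.
EOQ = √(2DS / H) = √(2 × 9,959 × 374 / 28.5).
= √(7,449,332 / 28.5) = √261,380.0702 ≈ 511.253.

Q* ≈ 511.3 bags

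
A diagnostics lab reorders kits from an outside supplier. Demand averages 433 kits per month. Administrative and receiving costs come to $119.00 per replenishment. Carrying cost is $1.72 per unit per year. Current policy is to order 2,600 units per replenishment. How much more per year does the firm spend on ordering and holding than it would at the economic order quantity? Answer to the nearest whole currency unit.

Extra cost ≈ $1,015 per year

Annual demand D = 433 × 12 = 5,196.
EOQ = √(2DS/H) = √(2 × 5,196 × 119 / 1.72) ≈ 847.93.
Cost at Q* = (D/Q*)S + (Q*/2)H = √(2DSH) ≈ $1,458.44.
Cost at Q = 2,600: (5,196/2,600)×119 + (2,600/2)×1.72 = $237.82 + $2,236.00 = $2,473.82.
Excess = $2,473.82 − $1,458.44 = $1,015.38.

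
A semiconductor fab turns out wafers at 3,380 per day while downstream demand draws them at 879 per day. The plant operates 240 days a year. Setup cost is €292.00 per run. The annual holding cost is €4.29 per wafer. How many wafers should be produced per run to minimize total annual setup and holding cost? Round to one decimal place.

Annual demand D = 879 × 240 = 210,960.
Production build-up factor (1 − d/p) = 1 − 879/3,380 = 0.7399.
Q* = √(2DS / (H(1 − d/p))) = √(2 × 210,960 × 292 / (4.29 × 0.7399)).
= √(123,200,640 / 3.1743) ≈ 6229.875.

Q* ≈ 6,229.9 wafers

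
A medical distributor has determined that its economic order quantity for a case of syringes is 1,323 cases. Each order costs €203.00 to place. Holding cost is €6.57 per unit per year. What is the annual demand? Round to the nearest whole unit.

Invert the EOQ relation Q*² = 2DS/H.
From Q* = √(2DS/H): D = Q*²H / (2S) = 1,323² × 6.57 / (2 × 203) = 28324.289.

D ≈ 28,324 cases per year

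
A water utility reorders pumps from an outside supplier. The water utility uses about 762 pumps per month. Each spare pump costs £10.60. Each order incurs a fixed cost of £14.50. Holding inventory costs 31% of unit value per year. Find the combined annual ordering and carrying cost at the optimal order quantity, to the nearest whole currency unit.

Annual demand D = 762 × 12 = 9,144.
Holding cost H = 0.31 × £10.60 = £3.2860 per unit per year.
Q* = √(2DS/H) = √(2 × 9,144 × 14.5 / 3.286) ≈ 284.08.
At the optimum the two cost components are equal, so total cost = 2·(Q*/2)H = Q*·H.
Minimum total = √(2DSH) = √(2 × 9,144 × 14.5 × 3.286) ≈ 933.471.

TC* ≈ £933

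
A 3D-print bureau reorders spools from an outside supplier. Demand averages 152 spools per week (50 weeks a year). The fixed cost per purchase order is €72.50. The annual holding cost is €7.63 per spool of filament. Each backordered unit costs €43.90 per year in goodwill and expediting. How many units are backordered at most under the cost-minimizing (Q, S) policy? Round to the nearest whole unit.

Annual demand D = 152 × 50 = 7,600.
With planned backorders, Q* = √(2DS/H) · √((H+B)/B).
√(2DS/H) = √(2 × 7,600 × 72.5 / 7.63) = 380.039.
√((H+B)/B) = √((7.63+43.9)/43.9) = 1.0834.
Q* ≈ 411.743.
S* = Q* · H/(H+B) = 411.743 × 7.63/51.53 ≈ 60.966.

S* ≈ 61 spools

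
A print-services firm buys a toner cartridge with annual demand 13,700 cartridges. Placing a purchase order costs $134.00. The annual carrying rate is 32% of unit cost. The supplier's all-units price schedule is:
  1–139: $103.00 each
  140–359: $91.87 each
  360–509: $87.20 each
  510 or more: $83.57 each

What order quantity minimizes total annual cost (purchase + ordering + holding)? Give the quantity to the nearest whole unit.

Q* ≈ 510 cartridges

Holding cost per unit per year at price C is H = 0.32·C.
Evaluate total cost at each tier's feasible EOQ or, if the EOQ is below the tier, at the tier's minimum quantity.
Tier 1 ($103.00): EOQ = 333.8 exceeds tier's upper bound 139, so this tier is dominated.
EOQ at $91.87 = 353.4 (feasible in tier 2): TC = 13,700×$91.87 + (13,700/353.4)×134 + (353.4/2)×0.32×$91.87 = $1,269,008.38.
EOQ at $87.20 = 362.7 (feasible in tier 3): TC = 13,700×$87.20 + (13,700/362.7)×134 + (362.7/2)×0.32×$87.20 = $1,204,761.87.
EOQ at $83.57 = 370.5 < 510, so use break Q=510: TC = 13,700×$83.57 + (13,700/510.0)×134 + (510.0/2)×0.32×$83.57 = $1,155,327.92.
Lowest total cost is $1,155,327.92 at Q = 510.0.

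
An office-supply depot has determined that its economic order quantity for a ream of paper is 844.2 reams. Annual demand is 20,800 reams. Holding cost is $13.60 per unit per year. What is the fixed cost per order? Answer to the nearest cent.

S ≈ $232.99

Invert the EOQ relation Q*² = 2DS/H.
From Q* = √(2DS/H): S = Q*²H / (2D) = 844.2² × 13.6 / (2 × 20,800) = 232.9895.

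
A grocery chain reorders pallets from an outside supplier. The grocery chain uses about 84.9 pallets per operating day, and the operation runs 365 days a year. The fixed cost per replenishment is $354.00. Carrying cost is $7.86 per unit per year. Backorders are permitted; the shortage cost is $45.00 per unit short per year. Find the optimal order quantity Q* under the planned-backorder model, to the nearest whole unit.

Q* ≈ 1,811 pallets

Annual demand D = 84.9 × 365 = 30,988.5.
With planned backorders, Q* = √(2DS/H) · √((H+B)/B).
√(2DS/H) = √(2 × 30,988.5 × 354 / 7.86) = 1670.728.
√((H+B)/B) = √((7.86+45)/45) = 1.0838.
Q* ≈ 1810.769.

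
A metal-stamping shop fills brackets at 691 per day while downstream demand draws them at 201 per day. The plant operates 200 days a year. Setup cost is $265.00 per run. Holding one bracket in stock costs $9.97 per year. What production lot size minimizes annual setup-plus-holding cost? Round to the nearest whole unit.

Annual demand D = 201 × 200 = 40,200.
Production build-up factor (1 − d/p) = 1 − 201/691 = 0.7091.
Q* = √(2DS / (H(1 − d/p))) = √(2 × 40,200 × 265 / (9.97 × 0.7091)).
= √(21,306,000 / 7.0699) ≈ 1735.979.

Q* ≈ 1,736 brackets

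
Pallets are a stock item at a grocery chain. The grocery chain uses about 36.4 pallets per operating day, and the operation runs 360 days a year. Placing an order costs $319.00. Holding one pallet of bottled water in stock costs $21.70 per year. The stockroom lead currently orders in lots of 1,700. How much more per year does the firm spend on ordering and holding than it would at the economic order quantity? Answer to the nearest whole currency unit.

Extra cost ≈ $7,435 per year

Annual demand D = 36.4 × 360 = 13,104.
EOQ = √(2DS/H) = √(2 × 13,104 × 319 / 21.7) ≈ 620.70.
Cost at Q* = (D/Q*)S + (Q*/2)H = √(2DSH) ≈ $13,469.21.
Cost at Q = 1,700: (13,104/1,700)×319 + (1,700/2)×21.7 = $2,458.93 + $18,445.00 = $20,903.93.
Excess = $20,903.93 − $13,469.21 = $7,434.72.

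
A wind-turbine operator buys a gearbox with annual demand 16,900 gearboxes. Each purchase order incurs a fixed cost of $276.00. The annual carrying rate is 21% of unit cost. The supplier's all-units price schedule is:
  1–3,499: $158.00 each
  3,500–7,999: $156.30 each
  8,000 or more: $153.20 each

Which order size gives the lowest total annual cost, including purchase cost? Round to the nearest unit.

Q* ≈ 530 gearboxes

Holding cost per unit per year at price C is H = 0.21·C.
For each price level, check whether its EOQ is feasible; otherwise the best quantity at that price is the breakpoint.
EOQ at $158.00 = 530.2 (feasible in tier 1): TC = 16,900×$158.00 + (16,900/530.2)×276 + (530.2/2)×0.21×$158.00 = $2,687,793.45.
EOQ at $156.30 = 533.1 < 3500, so use break Q=3500: TC = 16,900×$156.30 + (16,900/3500.0)×276 + (3500.0/2)×0.21×$156.30 = $2,700,242.94.
EOQ at $153.20 = 538.5 < 8000, so use break Q=8000: TC = 16,900×$153.20 + (16,900/8000.0)×276 + (8000.0/2)×0.21×$153.20 = $2,718,351.05.
Lowest total cost is $2,687,793.45 at Q = 530.2.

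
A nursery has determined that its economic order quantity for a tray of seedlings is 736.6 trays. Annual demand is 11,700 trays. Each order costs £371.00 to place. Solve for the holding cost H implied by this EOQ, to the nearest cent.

H ≈ £16.00

Invert the EOQ relation Q*² = 2DS/H.
From Q* = √(2DS/H): H = 2DS / Q*² = 2 × 11,700 × 371 / 736.6² = 16.0002.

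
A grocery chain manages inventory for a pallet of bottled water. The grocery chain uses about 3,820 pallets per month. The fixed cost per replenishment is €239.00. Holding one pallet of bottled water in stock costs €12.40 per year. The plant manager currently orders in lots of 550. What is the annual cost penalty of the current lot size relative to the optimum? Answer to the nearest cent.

Annual demand D = 3,820 × 12 = 45,840.
EOQ = √(2DS/H) = √(2 × 45,840 × 239 / 12.4) ≈ 1329.31.
Cost at Q* = (D/Q*)S + (Q*/2)H = √(2DSH) ≈ €16,483.41.
Cost at Q = 550: (45,840/550)×239 + (550/2)×12.4 = €19,919.56 + €3,410.00 = €23,329.56.
Excess = €23,329.56 − €16,483.41 = €6,846.15.

Extra cost ≈ €6,846.15 per year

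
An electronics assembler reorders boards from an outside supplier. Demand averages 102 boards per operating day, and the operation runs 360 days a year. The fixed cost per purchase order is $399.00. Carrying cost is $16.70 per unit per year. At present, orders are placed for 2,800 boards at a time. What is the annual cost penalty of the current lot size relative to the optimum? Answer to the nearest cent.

Annual demand D = 102 × 360 = 36,720.
EOQ = √(2DS/H) = √(2 × 36,720 × 399 / 16.7) ≈ 1324.63.
Cost at Q* = (D/Q*)S + (Q*/2)H = √(2DSH) ≈ $22,121.32.
Cost at Q = 2,800: (36,720/2,800)×399 + (2,800/2)×16.7 = $5,232.60 + $23,380.00 = $28,612.60.
Excess = $28,612.60 − $22,121.32 = $6,491.28.

Extra cost ≈ $6,491.28 per year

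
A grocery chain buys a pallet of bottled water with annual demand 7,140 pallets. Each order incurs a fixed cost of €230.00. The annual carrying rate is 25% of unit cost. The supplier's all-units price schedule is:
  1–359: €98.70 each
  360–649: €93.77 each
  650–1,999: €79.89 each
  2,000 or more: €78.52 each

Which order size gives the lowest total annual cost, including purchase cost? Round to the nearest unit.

Q* ≈ 650 pallets

Holding cost per unit per year at price C is H = 0.25·C.
Candidates are each tier's EOQ (if it falls in that tier) and each price-break quantity.
Tier 1 (€98.70): EOQ = 364.8 exceeds tier's upper bound 359, so this tier is dominated.
EOQ at €93.77 = 374.3 (feasible in tier 2): TC = 7,140×€93.77 + (7,140/374.3)×230 + (374.3/2)×0.25×€93.77 = €678,292.45.
EOQ at €79.89 = 405.5 < 650, so use break Q=650: TC = 7,140×€79.89 + (7,140/650.0)×230 + (650.0/2)×0.25×€79.89 = €579,432.12.
EOQ at €78.52 = 409.0 < 2000, so use break Q=2000: TC = 7,140×€78.52 + (7,140/2000.0)×230 + (2000.0/2)×0.25×€78.52 = €581,083.90.
Lowest total cost is €579,432.12 at Q = 650.0.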